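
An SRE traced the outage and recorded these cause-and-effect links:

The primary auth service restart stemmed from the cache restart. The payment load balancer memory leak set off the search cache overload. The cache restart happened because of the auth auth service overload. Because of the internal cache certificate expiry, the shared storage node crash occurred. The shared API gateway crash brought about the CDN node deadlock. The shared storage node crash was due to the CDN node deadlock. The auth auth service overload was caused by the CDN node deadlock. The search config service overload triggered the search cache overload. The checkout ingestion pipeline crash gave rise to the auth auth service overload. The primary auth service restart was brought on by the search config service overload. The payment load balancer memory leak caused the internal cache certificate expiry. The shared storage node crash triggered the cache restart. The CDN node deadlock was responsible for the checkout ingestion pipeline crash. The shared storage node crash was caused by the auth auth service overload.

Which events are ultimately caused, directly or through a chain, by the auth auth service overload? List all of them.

Direct effects: the shared storage node crash, the cache restart.
2 steps out: the primary auth service restart.
Not reachable from it: the shared API gateway crash, the CDN node deadlock, the checkout ingestion pipeline crash, the payment load balancer memory leak, the internal cache certificate expiry, the search config service overload, the search cache overload.

the cache restart, the primary auth service restart, the shared storage node crash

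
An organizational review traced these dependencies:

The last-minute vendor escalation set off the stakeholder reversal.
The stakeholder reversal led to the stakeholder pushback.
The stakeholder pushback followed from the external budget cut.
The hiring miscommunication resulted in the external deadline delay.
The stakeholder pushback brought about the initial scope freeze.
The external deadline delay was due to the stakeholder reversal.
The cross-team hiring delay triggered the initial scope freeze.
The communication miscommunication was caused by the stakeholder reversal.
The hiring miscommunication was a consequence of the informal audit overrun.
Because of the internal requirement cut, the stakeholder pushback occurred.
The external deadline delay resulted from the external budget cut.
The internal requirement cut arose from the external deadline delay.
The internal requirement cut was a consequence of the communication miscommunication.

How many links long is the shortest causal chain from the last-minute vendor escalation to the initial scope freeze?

3

Shortest chain: the last-minute vendor escalation → the stakeholder reversal → the stakeholder pushback → the initial scope freeze.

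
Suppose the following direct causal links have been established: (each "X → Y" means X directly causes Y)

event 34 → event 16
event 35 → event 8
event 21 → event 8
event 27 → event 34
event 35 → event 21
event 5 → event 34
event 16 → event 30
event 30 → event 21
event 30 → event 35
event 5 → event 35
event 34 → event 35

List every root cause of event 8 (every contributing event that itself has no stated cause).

event 27, event 5

Tracing upstream from event 8: event 8 ← event 35 ← event 5.
A separate upstream branch: event 8 ← event 35 ← event 34 ← event 27.
Each of those chain origins has no stated cause.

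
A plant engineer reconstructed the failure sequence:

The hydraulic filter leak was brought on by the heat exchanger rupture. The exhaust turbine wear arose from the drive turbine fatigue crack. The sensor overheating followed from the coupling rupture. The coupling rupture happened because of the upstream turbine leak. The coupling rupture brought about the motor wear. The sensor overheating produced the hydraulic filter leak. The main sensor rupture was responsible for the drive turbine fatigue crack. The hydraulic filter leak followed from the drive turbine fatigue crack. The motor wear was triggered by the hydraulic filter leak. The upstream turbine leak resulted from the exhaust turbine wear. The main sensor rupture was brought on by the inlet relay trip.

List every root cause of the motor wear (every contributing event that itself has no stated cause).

Tracing upstream from the motor wear: the motor wear ← the hydraulic filter leak ← the drive turbine fatigue crack ← the main sensor rupture ← the inlet relay trip.
A separate upstream branch: the motor wear ← the hydraulic filter leak ← the heat exchanger rupture.
Each of those chain origins has no stated cause.

the heat exchanger rupture, the inlet relay trip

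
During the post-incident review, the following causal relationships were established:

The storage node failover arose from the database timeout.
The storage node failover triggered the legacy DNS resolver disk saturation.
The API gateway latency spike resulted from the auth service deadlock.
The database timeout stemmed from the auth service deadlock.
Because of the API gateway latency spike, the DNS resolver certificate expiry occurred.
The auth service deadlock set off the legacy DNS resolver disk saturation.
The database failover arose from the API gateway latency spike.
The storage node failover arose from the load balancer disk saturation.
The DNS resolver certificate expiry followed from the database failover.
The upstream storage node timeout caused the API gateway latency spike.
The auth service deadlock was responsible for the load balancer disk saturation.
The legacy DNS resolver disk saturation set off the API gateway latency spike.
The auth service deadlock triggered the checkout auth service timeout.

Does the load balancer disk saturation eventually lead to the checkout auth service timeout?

The load balancer disk saturation leads to the storage node failover, the legacy DNS resolver disk saturation, the API gateway latency spike, the database failover, the DNS resolver certificate expiry; the checkout auth service timeout is not among them.

No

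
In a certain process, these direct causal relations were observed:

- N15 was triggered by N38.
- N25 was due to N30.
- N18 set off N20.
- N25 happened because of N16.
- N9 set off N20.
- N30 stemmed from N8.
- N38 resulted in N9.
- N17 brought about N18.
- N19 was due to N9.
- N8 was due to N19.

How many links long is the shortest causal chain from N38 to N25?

5

Shortest chain: N38 → N9 → N19 → N8 → N30 → N25.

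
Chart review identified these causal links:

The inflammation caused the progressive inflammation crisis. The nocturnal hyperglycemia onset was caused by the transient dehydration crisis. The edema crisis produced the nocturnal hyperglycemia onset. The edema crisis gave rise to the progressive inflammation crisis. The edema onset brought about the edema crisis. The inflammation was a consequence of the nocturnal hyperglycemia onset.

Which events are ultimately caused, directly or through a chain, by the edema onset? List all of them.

Direct effects: the edema crisis.
2 steps out: the nocturnal hyperglycemia onset, the progressive inflammation crisis.
3 steps out: the inflammation.
Not reachable from it: the transient dehydration crisis.

the edema crisis, the inflammation, the nocturnal hyperglycemia onset, the progressive inflammation crisis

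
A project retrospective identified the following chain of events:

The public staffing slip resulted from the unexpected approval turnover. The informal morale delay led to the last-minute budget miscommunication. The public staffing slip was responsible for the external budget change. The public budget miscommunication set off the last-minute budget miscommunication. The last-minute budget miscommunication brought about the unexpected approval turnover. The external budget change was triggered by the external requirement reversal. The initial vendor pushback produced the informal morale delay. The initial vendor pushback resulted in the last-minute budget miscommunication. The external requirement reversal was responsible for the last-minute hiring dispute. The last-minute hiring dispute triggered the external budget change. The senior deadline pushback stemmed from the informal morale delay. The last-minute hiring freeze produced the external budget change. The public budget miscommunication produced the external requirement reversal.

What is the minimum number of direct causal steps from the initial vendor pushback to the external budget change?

4

Shortest chain: the initial vendor pushback → the last-minute budget miscommunication → the unexpected approval turnover → the public staffing slip → the external budget change.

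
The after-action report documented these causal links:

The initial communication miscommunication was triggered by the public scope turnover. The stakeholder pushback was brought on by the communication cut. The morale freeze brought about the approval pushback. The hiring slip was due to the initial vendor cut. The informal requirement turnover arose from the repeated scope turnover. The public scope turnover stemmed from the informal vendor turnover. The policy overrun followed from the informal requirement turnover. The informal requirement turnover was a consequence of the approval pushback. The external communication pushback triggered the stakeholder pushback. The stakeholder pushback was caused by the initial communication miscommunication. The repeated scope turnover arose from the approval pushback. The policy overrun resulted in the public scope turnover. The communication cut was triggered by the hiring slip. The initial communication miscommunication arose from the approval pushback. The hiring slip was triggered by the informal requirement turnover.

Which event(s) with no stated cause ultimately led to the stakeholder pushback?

Tracing upstream from the stakeholder pushback: the stakeholder pushback ← the communication cut ← the hiring slip ← the initial vendor cut.
A separate upstream branch: the stakeholder pushback ← the initial communication miscommunication ← the approval pushback ← the morale freeze.
A separate upstream branch: the stakeholder pushback ← the initial communication miscommunication ← the public scope turnover ← the informal vendor turnover.
A separate upstream branch: the stakeholder pushback ← the external communication pushback.
Each of those chain origins has no stated cause.

the external communication pushback, the informal vendor turnover, the initial vendor cut, the morale freeze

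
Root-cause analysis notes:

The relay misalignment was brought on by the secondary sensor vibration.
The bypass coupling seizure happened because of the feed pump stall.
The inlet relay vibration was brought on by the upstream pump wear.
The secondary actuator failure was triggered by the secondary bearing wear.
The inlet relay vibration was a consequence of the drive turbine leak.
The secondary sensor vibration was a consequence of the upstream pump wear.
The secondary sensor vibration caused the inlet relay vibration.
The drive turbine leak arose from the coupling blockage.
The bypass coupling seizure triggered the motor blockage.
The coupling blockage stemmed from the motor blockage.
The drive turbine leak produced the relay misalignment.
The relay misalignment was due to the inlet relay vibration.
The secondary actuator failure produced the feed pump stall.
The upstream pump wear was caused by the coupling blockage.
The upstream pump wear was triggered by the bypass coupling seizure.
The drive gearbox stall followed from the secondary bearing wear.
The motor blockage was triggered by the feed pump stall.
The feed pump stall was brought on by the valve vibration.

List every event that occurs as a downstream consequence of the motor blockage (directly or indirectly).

the coupling blockage, the drive turbine leak, the inlet relay vibration, the relay misalignment, the secondary sensor vibration, the upstream pump wear

Direct effects: the coupling blockage.
2 steps out: the drive turbine leak, the upstream pump wear.
3 steps out: the secondary sensor vibration, the inlet relay vibration, the relay misalignment.
Not reachable from it: the secondary bearing wear, the secondary actuator failure, the drive gearbox stall, the feed pump stall, the bypass coupling seizure, the valve vibration.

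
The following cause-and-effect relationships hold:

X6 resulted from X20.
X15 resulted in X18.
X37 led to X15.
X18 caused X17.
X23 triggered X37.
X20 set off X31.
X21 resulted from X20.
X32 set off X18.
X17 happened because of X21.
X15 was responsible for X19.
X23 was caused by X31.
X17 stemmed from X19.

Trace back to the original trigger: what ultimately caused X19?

X20

Tracing upstream from X19: X19 ← X15 ← X37 ← X23 ← X31 ← X20.
X20 has no stated cause, so it is the root.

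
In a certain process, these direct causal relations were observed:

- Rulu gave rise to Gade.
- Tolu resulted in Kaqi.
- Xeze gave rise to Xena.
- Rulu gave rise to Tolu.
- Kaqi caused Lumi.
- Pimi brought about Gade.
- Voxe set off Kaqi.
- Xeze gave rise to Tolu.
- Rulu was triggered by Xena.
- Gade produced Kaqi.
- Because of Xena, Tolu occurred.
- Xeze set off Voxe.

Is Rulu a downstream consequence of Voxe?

Voxe leads to Kaqi, Lumi; Rulu is not among them.

No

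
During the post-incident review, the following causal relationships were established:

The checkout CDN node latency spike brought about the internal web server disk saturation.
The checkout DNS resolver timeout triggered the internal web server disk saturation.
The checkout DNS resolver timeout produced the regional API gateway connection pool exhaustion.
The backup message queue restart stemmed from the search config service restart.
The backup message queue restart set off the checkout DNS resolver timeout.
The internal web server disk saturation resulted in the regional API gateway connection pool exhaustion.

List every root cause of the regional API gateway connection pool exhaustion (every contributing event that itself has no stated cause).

Tracing upstream from the regional API gateway connection pool exhaustion: the regional API gateway connection pool exhaustion ← the checkout DNS resolver timeout ← the backup message queue restart ← the search config service restart.
A separate upstream branch: the regional API gateway connection pool exhaustion ← the internal web server disk saturation ← the checkout CDN node latency spike.
Each of those chain origins has no stated cause.

the checkout CDN node latency spike, the search config service restart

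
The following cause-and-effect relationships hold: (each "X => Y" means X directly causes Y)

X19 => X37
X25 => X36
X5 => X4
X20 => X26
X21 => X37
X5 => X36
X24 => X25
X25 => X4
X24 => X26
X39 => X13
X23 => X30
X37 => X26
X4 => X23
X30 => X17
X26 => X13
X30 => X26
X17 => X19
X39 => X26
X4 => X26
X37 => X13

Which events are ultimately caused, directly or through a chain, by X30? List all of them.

Direct effects: X17, X26.
2 steps out: X19, X13.
3 steps out: X37.
Not reachable from it: X24, X5, X20, X25, X21, X4, X36, X23, X39.

X13, X17, X19, X26, X37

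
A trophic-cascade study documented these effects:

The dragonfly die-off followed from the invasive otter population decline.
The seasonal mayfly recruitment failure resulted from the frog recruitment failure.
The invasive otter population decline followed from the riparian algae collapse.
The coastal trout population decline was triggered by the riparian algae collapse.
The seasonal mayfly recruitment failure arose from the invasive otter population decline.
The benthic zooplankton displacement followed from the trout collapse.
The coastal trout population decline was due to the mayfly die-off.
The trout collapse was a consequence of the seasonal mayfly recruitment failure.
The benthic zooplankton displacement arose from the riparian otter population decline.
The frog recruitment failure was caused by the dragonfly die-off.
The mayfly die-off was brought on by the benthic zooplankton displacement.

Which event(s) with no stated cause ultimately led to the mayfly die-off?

the riparian algae collapse, the riparian otter population decline

Tracing upstream from the mayfly die-off: the mayfly die-off ← the benthic zooplankton displacement ← the trout collapse ← the seasonal mayfly recruitment failure ← the invasive otter population decline ← the riparian algae collapse.
A separate upstream branch: the mayfly die-off ← the benthic zooplankton displacement ← the riparian otter population decline.
Each of those chain origins has no stated cause.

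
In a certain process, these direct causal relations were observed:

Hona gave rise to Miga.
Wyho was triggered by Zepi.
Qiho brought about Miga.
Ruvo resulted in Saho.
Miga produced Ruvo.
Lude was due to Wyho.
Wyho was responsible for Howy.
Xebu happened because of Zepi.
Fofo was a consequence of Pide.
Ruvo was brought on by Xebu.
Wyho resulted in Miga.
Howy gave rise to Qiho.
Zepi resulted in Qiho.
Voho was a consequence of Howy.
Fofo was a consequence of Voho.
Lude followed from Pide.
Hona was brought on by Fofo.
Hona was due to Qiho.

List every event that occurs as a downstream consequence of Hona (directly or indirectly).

Direct effects: Miga.
2 steps out: Ruvo.
3 steps out: Saho.
Not reachable from it: Zepi, Pide, Wyho, Howy, Lude, Voho, Fofo, Qiho, Xebu.

Miga, Ruvo, Saho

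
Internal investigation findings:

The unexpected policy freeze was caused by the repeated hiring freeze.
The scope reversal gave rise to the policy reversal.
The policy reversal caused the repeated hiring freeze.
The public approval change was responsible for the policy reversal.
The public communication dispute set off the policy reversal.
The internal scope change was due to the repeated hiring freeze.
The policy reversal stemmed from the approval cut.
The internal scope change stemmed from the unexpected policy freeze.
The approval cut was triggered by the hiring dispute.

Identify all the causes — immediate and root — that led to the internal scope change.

Immediate causes of the internal scope change: the repeated hiring freeze, the unexpected policy freeze.
Further upstream: the public communication dispute, the hiring dispute, the approval cut, the scope reversal, the public approval change, the policy reversal.

the approval cut, the hiring dispute, the policy reversal, the public approval change, the public communication dispute, the repeated hiring freeze, the scope reversal, the unexpected policy freeze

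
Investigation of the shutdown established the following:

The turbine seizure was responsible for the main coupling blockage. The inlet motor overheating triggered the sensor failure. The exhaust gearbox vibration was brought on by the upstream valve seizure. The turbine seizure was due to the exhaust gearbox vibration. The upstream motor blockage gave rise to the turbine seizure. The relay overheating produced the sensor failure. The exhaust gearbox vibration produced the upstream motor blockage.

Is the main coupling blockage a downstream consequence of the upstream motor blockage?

Yes

There is a causal chain: the upstream motor blockage → the turbine seizure → the main coupling blockage.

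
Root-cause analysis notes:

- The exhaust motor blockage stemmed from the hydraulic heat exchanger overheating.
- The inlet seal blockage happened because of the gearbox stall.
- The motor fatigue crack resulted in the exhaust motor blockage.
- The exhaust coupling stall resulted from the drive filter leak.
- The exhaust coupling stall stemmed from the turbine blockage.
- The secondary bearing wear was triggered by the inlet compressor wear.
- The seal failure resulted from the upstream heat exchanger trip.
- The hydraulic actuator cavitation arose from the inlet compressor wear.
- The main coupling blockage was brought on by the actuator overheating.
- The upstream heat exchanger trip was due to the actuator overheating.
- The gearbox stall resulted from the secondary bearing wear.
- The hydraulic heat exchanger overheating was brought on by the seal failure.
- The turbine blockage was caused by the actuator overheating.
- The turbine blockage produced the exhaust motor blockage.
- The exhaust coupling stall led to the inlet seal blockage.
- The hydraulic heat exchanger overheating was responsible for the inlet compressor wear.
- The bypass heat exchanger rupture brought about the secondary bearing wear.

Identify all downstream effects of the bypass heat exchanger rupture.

Direct effects: the secondary bearing wear.
2 steps out: the gearbox stall.
3 steps out: the inlet seal blockage.
Not reachable from it: the actuator overheating, the main coupling blockage, the upstream heat exchanger trip, the turbine blockage, the seal failure, the hydraulic heat exchanger overheating, the motor fatigue crack, the exhaust motor blockage, the drive filter leak, the inlet compressor wear, the hydraulic actuator cavitation, the exhaust coupling stall.

the gearbox stall, the inlet seal blockage, the secondary bearing wear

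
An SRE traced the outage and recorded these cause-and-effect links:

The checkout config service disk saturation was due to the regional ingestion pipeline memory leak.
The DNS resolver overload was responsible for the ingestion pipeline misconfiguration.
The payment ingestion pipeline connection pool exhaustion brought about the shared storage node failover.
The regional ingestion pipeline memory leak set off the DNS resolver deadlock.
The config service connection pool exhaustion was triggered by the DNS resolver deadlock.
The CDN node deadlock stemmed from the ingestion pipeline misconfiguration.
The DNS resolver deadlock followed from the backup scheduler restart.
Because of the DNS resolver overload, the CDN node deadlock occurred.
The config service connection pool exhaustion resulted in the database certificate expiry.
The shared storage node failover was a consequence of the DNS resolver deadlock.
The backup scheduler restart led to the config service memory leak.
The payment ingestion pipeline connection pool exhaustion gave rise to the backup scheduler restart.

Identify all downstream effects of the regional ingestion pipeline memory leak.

the DNS resolver deadlock, the checkout config service disk saturation, the config service connection pool exhaustion, the database certificate expiry, the shared storage node failover

Direct effects: the checkout config service disk saturation, the DNS resolver deadlock.
2 steps out: the config service connection pool exhaustion, the shared storage node failover.
3 steps out: the database certificate expiry.
Not reachable from it: the payment ingestion pipeline connection pool exhaustion, the backup scheduler restart, the DNS resolver overload, the ingestion pipeline misconfiguration, the config service memory leak, the CDN node deadlock.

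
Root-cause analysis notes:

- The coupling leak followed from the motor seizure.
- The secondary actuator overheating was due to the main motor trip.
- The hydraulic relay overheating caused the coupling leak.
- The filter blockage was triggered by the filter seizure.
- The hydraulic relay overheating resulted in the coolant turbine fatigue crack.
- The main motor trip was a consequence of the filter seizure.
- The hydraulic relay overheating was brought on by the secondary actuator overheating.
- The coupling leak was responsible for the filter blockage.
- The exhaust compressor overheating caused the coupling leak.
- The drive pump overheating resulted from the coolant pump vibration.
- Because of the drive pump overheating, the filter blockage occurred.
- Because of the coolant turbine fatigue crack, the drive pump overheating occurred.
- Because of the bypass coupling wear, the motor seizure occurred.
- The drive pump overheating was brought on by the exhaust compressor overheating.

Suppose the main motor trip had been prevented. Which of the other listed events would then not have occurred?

Downstream of the main motor trip: the secondary actuator overheating, the hydraulic relay overheating, the coolant turbine fatigue crack, the drive pump overheating, the coupling leak, the filter blockage.
Of those, still caused via another path: the drive pump overheating, the coupling leak, the filter blockage.
The remainder have no surviving cause.

the coolant turbine fatigue crack, the hydraulic relay overheating, the secondary actuator overheating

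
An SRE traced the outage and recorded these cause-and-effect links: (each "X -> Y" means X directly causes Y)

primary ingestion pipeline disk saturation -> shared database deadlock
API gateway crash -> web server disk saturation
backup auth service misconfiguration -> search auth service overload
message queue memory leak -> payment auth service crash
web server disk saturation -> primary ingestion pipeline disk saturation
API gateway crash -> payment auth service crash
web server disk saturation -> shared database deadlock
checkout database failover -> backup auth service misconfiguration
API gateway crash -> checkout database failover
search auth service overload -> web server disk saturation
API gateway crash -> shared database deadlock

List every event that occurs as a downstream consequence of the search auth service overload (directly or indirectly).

Direct effects: the web server disk saturation.
2 steps out: the primary ingestion pipeline disk saturation, the shared database deadlock.
Not reachable from it: the API gateway crash, the checkout database failover, the message queue memory leak, the backup auth service misconfiguration, the payment auth service crash.

the primary ingestion pipeline disk saturation, the shared database deadlock, the web server disk saturation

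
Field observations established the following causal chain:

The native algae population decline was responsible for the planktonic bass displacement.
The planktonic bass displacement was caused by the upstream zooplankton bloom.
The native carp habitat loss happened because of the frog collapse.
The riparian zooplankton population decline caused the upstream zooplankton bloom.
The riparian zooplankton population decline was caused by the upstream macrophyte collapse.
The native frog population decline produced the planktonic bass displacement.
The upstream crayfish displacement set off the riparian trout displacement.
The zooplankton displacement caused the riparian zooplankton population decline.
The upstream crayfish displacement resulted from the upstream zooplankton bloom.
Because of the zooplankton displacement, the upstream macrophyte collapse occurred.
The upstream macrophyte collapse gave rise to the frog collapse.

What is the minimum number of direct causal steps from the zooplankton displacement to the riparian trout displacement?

Shortest chain: the zooplankton displacement → the riparian zooplankton population decline → the upstream zooplankton bloom → the upstream crayfish displacement → the riparian trout displacement.

4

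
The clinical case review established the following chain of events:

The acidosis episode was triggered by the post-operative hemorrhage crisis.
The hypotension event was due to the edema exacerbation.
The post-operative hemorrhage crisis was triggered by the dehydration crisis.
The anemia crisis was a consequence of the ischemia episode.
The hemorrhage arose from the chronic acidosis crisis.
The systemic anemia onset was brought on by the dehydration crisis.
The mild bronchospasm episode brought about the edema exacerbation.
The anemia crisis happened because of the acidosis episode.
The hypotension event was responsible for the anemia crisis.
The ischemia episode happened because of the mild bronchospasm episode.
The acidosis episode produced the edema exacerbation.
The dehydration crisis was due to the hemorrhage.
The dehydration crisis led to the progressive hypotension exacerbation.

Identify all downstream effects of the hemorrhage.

the acidosis episode, the anemia crisis, the dehydration crisis, the edema exacerbation, the hypotension event, the post-operative hemorrhage crisis, the progressive hypotension exacerbation, the systemic anemia onset

Direct effects: the dehydration crisis.
2 steps out: the post-operative hemorrhage crisis, the progressive hypotension exacerbation, the systemic anemia onset.
3 steps out: the acidosis episode.
4 steps out: the edema exacerbation, the anemia crisis.
5 steps out: the hypotension event.
Not reachable from it: the chronic acidosis crisis, the mild bronchospasm episode, the ischemia episode.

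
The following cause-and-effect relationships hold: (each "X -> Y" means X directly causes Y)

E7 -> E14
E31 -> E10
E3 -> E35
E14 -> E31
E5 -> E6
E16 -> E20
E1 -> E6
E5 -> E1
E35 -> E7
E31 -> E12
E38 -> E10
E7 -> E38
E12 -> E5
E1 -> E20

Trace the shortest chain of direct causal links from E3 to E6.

E3 → E35 → E7 → E14 → E31 → E12 → E5 → E6

E3 → E35
E35 → E7
E7 → E14
E14 → E31
E31 → E12
E12 → E5
E5 → E6
Length: 7 steps.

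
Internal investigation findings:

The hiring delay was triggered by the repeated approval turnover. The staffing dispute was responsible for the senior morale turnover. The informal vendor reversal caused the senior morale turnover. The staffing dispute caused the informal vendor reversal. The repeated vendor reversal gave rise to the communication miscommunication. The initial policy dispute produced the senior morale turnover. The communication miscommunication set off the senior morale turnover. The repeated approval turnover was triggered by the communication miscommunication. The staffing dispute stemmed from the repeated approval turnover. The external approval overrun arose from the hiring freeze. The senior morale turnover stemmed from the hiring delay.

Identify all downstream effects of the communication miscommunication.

Direct effects: the repeated approval turnover, the senior morale turnover.
2 steps out: the staffing dispute, the hiring delay.
3 steps out: the informal vendor reversal.
Not reachable from it: the hiring freeze, the repeated vendor reversal, the external approval overrun, the initial policy dispute.

the hiring delay, the informal vendor reversal, the repeated approval turnover, the senior morale turnover, the staffing dispute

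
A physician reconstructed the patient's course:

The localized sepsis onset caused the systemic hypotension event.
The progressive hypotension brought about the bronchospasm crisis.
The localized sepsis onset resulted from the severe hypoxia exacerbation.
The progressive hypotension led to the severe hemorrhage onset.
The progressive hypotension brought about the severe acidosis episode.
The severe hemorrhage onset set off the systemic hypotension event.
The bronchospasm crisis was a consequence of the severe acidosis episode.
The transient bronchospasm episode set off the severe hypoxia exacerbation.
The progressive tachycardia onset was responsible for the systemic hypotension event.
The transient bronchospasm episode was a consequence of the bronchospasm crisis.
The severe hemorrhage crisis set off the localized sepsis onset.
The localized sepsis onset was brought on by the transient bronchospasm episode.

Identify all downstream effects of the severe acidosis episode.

the bronchospasm crisis, the localized sepsis onset, the severe hypoxia exacerbation, the systemic hypotension event, the transient bronchospasm episode

Direct effects: the bronchospasm crisis.
2 steps out: the transient bronchospasm episode.
3 steps out: the severe hypoxia exacerbation, the localized sepsis onset.
4 steps out: the systemic hypotension event.
Not reachable from it: the progressive hypotension, the severe hemorrhage onset, the progressive tachycardia onset, the severe hemorrhage crisis.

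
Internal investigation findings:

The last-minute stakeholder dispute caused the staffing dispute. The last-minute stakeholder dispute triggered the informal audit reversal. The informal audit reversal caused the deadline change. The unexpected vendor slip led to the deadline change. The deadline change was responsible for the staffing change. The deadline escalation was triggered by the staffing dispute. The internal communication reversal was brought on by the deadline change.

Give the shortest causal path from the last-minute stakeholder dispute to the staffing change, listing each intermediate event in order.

the last-minute stakeholder dispute → the informal audit reversal → the deadline change → the staffing change

the last-minute stakeholder dispute → the informal audit reversal
the informal audit reversal → the deadline change
the deadline change → the staffing change
Length: 3 steps.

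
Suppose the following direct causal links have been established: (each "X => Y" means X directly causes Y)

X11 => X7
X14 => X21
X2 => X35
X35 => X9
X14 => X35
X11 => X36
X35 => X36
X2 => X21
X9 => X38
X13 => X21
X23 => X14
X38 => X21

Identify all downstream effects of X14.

X21, X35, X36, X38, X9

Direct effects: X35, X21.
2 steps out: X9, X36.
3 steps out: X38.
Not reachable from it: X2, X23, X11, X13, X7.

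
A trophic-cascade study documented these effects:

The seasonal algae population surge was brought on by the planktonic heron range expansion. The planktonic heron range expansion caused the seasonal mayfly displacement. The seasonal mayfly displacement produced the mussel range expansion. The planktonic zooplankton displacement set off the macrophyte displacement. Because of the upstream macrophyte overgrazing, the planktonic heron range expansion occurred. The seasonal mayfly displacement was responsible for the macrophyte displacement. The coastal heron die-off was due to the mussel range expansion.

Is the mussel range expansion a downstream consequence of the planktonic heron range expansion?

There is a causal chain: the planktonic heron range expansion → the seasonal mayfly displacement → the mussel range expansion.

Yes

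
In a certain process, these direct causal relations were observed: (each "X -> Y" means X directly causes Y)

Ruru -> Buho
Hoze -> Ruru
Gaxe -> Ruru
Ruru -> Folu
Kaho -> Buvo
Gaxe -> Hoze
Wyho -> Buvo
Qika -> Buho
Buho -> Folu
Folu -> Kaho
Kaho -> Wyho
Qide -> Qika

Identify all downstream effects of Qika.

Direct effects: Buho.
2 steps out: Folu.
3 steps out: Kaho.
4 steps out: Wyho, Buvo.
Not reachable from it: Qide, Gaxe, Hoze, Ruru.

Buho, Buvo, Folu, Kaho, Wyho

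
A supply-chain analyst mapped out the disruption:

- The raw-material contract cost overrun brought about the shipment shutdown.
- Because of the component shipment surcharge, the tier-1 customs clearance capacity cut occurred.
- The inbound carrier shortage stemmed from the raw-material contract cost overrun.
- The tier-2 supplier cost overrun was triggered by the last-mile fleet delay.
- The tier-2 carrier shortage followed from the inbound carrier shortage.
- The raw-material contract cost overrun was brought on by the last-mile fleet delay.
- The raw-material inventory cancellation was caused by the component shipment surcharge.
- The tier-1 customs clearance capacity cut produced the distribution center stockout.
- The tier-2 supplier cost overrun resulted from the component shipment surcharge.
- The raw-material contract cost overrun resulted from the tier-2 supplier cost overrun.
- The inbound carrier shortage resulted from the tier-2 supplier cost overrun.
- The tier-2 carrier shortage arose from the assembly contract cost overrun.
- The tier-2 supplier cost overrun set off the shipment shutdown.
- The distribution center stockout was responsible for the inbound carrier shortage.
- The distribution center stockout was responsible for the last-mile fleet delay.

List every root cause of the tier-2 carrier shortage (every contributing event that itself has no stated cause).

Tracing upstream from the tier-2 carrier shortage: the tier-2 carrier shortage ← the inbound carrier shortage ← the tier-2 supplier cost overrun ← the component shipment surcharge.
A separate upstream branch: the tier-2 carrier shortage ← the assembly contract cost overrun.
Each of those chain origins has no stated cause.

the assembly contract cost overrun, the component shipment surcharge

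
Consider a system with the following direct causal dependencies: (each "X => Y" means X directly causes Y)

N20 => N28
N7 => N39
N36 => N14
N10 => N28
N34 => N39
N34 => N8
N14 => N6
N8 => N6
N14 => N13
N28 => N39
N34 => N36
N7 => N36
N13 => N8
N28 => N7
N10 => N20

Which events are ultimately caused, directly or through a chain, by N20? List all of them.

Direct effects: N28.
2 steps out: N7, N39.
3 steps out: N36.
4 steps out: N14.
5 steps out: N13, N6.
6 steps out: N8.
Not reachable from it: N10, N34.

N13, N14, N28, N36, N39, N6, N7, N8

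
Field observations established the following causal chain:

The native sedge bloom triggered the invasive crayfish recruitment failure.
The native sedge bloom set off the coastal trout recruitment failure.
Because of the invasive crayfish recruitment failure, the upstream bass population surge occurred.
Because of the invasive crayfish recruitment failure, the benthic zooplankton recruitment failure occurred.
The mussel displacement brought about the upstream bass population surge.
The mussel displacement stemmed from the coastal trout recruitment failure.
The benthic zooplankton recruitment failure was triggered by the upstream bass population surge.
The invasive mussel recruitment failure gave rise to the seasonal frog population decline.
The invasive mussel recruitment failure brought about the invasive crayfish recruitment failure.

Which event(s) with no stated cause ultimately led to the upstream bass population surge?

the invasive mussel recruitment failure, the native sedge bloom

Tracing upstream from the upstream bass population surge: the upstream bass population surge ← the invasive crayfish recruitment failure ← the invasive mussel recruitment failure.
A separate upstream branch: the upstream bass population surge ← the invasive crayfish recruitment failure ← the native sedge bloom.
Each of those chain origins has no stated cause.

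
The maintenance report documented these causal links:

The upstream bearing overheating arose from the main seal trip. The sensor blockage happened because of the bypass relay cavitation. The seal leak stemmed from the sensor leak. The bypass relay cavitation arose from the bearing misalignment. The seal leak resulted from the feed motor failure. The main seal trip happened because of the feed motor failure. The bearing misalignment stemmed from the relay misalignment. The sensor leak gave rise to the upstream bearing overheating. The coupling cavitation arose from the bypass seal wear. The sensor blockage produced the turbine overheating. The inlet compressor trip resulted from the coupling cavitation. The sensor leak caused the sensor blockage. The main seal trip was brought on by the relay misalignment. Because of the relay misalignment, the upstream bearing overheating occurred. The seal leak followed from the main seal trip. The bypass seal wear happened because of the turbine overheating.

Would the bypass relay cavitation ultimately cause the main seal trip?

No

The bypass relay cavitation leads to the sensor blockage, the turbine overheating, the bypass seal wear, the coupling cavitation, the inlet compressor trip; the main seal trip is not among them.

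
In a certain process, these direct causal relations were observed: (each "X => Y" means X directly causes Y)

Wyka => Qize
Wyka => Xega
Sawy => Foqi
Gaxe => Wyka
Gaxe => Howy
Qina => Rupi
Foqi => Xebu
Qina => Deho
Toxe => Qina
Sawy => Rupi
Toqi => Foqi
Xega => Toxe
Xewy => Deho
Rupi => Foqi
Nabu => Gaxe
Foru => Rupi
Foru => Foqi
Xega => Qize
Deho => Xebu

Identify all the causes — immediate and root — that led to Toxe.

Immediate cause of Toxe: Xega.
Further upstream: Nabu, Gaxe, Wyka.

Gaxe, Nabu, Wyka, Xega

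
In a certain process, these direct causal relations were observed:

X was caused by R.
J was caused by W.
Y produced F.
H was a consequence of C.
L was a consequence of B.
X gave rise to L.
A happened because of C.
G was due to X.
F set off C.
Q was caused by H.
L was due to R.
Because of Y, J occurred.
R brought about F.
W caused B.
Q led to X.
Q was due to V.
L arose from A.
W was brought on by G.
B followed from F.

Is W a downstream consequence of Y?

There is a causal chain: Y → F → C → H → Q → X → G → W.

Yes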